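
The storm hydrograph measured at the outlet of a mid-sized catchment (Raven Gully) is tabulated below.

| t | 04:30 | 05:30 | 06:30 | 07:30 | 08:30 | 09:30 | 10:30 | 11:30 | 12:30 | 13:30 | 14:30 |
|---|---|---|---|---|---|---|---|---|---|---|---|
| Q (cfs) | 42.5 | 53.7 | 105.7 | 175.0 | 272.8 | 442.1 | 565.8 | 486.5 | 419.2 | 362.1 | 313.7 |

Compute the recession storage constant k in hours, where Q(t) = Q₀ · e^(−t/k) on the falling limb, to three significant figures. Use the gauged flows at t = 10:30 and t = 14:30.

On the falling limb, Q drops from 565.8 to 313.7 cfs between t = 10:30 and t = 14:30 (Δt = 4 h).
k = −Δt / ln(Q₂/Q₁) = −4 / ln(313.7/565.8) = 6.78 h.

k ≈ 6.78 h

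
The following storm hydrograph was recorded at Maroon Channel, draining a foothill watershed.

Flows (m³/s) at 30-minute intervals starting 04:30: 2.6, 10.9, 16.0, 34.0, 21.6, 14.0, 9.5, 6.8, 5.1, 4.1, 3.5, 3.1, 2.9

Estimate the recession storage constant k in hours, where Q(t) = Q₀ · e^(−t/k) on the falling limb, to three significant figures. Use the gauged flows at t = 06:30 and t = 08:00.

On the falling limb, Q drops from 21.6 to 6.8 m³/s between t = 06:30 and t = 08:00 (Δt = 1.5 h).
k = −Δt / ln(Q₂/Q₁) = −1.5 / ln(6.8/21.6) = 1.30 h.

k ≈ 1.30 h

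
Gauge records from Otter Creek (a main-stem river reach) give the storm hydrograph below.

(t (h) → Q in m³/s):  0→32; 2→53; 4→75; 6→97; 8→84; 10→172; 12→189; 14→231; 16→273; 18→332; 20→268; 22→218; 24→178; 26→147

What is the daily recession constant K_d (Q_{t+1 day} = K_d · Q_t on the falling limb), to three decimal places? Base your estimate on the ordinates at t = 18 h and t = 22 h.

K_d ≈ 0.080

Between t = 18 h and t = 22 h the flow falls from 332 to 218 m³/s over 2×2 h = 4 h.
Per-interval ratio K = (218/332)^(1/2) = 0.8103; K_d = K^(24/2) = 0.080.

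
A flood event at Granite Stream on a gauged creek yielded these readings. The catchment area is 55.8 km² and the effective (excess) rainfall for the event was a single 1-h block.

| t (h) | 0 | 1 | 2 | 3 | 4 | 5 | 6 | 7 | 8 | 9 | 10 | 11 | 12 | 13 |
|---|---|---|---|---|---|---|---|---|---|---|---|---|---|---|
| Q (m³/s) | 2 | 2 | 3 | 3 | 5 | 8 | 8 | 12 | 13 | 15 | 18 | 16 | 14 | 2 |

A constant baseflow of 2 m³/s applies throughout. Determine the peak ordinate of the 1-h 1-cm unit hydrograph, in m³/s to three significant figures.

U_p ≈ 26.7 m³/s

Direct runoff: 0.0, 0.0, 1.0, 1.0, 3.0, 6.0, 6.0, 10.0, 11.0, 13.0, 16.0, 14.0, 12.0, 0.0 m³/s; ΣQ_DR = 93.00 m³/s, peak = 16.0 m³/s.
Runoff depth d = ΣQ_DR·Δt / A = 93.00 × 3600 / (55.8 km²) = 6.000 mm.
The 1-cm UH is the DRH scaled by (10 mm)/d, so U_p = 16.0 × 10/6.000 = 26.7 m³/s.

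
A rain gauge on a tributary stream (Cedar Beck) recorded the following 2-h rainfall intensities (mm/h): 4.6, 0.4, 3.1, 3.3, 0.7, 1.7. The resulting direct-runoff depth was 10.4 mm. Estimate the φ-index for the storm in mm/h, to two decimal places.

φ ≈ 1.93 mm/h

Only the 3 blocks with intensity above φ contribute runoff: 4.6, 3.1, 3.3 mm/h.
Σ(I−φ)·Δt = d  ⇒  (4.6+3.1+3.3 − 3φ)·2 = 10.4
φ = (11.00 − 10.4/2) / 3 = 1.93 mm/h.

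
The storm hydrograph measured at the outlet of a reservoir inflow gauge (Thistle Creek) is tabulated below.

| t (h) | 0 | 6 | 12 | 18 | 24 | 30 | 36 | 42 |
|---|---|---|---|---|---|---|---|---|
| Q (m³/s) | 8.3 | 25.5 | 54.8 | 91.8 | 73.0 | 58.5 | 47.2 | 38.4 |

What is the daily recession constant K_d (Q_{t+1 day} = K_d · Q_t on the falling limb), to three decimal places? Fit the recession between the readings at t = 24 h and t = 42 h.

K_d ≈ 0.425

Between t = 24 h and t = 42 h the flow falls from 73.0 to 38.4 m³/s over 3×6 h = 18 h.
Per-interval ratio K = (38.4/73.0)^(1/3) = 0.8072; K_d = K^(24/6) = 0.425.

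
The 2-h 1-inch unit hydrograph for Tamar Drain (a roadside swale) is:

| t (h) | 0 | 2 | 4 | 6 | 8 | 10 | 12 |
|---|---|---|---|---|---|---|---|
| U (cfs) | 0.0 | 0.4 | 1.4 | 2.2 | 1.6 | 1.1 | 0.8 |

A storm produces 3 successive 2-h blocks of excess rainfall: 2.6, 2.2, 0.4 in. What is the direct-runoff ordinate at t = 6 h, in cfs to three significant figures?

Q ≈ 8.96 cfs

By discrete convolution, Q_j = Σ (P_i / 1 in) · U_{j−i}.
At t = 6 h (j=3): Q = (2.6/1)·2.2 + (2.2/1)·1.4 + (0.4/1)·0.4 = 8.96 cfs.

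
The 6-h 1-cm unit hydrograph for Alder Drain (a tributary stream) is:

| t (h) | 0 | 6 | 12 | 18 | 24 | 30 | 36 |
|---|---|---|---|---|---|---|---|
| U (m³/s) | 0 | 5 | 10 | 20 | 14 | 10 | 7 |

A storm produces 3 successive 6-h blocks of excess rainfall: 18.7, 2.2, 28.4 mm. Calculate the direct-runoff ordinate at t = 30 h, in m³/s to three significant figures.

Q ≈ 78.6 m³/s

By discrete convolution, Q_j = Σ (P_i / 10 mm) · U_{j−i}.
At t = 30 h (j=5): Q = (18.7/10)·10 + (2.2/10)·14 + (28.4/10)·20 = 78.6 m³/s.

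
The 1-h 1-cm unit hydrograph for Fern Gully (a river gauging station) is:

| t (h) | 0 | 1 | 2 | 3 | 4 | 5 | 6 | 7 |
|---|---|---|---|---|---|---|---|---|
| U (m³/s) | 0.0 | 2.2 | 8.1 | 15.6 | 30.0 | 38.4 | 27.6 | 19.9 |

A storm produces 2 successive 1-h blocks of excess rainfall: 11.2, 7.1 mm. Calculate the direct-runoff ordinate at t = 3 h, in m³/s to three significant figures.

By discrete convolution, Q_j = Σ (P_i / 10 mm) · U_{j−i}.
At t = 3 h (j=3): Q = (11.2/10)·15.6 + (7.1/10)·8.1 = 23.2 m³/s.

Q ≈ 23.2 m³/s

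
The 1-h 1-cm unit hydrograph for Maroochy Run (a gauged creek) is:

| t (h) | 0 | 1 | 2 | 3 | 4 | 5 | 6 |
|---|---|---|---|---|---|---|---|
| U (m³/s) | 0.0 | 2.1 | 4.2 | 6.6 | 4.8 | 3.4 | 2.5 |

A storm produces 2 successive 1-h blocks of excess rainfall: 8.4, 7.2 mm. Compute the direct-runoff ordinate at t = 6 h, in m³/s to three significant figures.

Q ≈ 4.55 m³/s

By discrete convolution, Q_j = Σ (P_i / 10 mm) · U_{j−i}.
At t = 6 h (j=6): Q = (8.4/10)·2.5 + (7.2/10)·3.4 = 4.55 m³/s.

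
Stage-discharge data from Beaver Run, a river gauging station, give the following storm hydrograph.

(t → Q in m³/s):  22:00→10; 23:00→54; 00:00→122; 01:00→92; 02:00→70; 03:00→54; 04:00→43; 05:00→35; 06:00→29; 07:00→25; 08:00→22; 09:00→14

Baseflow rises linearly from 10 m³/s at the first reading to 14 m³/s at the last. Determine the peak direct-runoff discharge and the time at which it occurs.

Subtracting baseflow gives direct-runoff ordinates: 0.00, 43.64, 111.27, 80.91, 58.55, 42.18, 30.82, 22.45, 16.09, 11.73, 8.36, 0.00 m³/s.
The maximum is 111.27 m³/s, occurring at the reading for t = 00:00.

Q_p = 111.27 m³/s at t = 00:00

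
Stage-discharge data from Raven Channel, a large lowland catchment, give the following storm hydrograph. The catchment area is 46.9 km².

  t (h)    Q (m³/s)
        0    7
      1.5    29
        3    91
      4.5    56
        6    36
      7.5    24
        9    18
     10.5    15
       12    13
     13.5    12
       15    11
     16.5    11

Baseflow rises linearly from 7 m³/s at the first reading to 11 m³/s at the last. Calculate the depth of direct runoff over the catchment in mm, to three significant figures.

d ≈ 24.8 mm

Direct runoff: 0.00, 21.64, 83.27, 47.91, 27.55, 15.18, 8.82, 5.45, 3.09, 1.73, 0.36, 0.00 m³/s; ΣQ_DR = 215.0 m³/s.
V = ΣQ_DR · Δt = 215.0 × 5400 s = 1.161 × 10^6 m³.
Over A = 46.9 km², depth = V / A = 24.8 mm.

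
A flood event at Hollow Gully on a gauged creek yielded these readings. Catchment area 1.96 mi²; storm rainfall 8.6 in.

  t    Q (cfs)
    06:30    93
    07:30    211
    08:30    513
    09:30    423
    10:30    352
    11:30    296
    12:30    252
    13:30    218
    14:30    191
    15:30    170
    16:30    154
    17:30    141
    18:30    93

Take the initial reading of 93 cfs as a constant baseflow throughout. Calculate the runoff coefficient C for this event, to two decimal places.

ΣQ_DR = 1898 cfs; V = ΣQ_DR·Δt = 6.833 × 10^6 ft³.
Runoff depth d = V / A = 1.501 in.
C = d / P = 1.501 / 8.6 = 0.17.

C ≈ 0.17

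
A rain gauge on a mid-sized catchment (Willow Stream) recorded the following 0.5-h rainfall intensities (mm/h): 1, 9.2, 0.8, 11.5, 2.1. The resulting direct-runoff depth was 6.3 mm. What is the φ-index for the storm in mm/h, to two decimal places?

φ ≈ 4.05 mm/h

Only the 2 blocks with intensity above φ contribute runoff: 9.2, 11.5 mm/h.
Σ(I−φ)·Δt = d  ⇒  (9.2+11.5 − 2φ)·0.5 = 6.3
φ = (20.70 − 6.3/0.5) / 2 = 4.05 mm/h.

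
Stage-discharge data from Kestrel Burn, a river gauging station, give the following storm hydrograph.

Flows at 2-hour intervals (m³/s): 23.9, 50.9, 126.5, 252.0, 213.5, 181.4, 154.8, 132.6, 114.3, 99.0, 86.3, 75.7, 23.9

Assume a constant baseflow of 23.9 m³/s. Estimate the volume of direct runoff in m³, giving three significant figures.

Direct-runoff ordinates (Q − Q_b): 0.0, 27.0, 102.6, 228.1, 189.6, 157.5, 130.9, 108.7, 90.4, 75.1, 62.4, 51.8, 0.0 m³/s.
ΣQ_DR = 1224 m³/s.
With Δt = 2 h = 7200 s, V = ΣQ_DR · Δt = 1224 × 7200 = 8.81 × 10^6 m³.

V ≈ 8.81 × 10^6 m³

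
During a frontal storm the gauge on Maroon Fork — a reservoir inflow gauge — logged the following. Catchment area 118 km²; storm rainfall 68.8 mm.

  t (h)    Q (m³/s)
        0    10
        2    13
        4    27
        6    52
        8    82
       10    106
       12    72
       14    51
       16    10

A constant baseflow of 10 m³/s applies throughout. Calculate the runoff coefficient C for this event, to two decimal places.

C ≈ 0.30

ΣQ_DR = 333.0 m³/s; V = ΣQ_DR·Δt = 2.398 × 10^6 m³.
Runoff depth d = V / A = 20.32 mm.
C = d / P = 20.32 / 68.8 = 0.30.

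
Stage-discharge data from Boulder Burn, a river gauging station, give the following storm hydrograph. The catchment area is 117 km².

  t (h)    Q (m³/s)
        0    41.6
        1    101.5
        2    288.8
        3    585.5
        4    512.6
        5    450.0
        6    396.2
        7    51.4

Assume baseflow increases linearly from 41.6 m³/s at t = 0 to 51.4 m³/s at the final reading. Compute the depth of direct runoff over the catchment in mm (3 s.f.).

d ≈ 63.2 mm

Direct runoff: 0.00, 58.50, 244.40, 539.70, 465.40, 401.40, 346.20, 0.00 m³/s; ΣQ_DR = 2056 m³/s.
V = ΣQ_DR · Δt = 2056 × 3600 s = 7.400 × 10^6 m³.
Over A = 117 km², depth = V / A = 63.2 mm.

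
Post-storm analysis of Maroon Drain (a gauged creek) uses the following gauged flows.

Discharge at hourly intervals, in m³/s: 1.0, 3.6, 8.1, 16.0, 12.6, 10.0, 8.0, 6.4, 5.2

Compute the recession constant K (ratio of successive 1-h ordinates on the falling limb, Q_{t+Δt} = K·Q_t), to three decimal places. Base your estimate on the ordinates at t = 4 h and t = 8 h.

K ≈ 0.802

Using the recession-limb readings at t = 4 h and t = 8 h: Q falls from 12.6 to 5.2 m³/s over 4 intervals.
K = (Q₂/Q₁)^(1/4) = (5.2/12.6)^(1/4) = 0.802.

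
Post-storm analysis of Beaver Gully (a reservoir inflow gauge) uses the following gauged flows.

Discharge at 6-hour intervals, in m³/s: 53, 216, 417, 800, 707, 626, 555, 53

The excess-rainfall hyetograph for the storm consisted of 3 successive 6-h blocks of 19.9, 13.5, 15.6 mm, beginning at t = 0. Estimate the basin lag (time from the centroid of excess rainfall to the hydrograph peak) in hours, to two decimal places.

t_L ≈ 9.53 h

Centroid of excess rainfall: t_c = Σ P_i·t̄_i / ΣP_i = 8.4735 h (block centres at 3, 9, 15 h).
Hydrograph peak occurs at t = 18 h, so basin lag t_L = 18 − 8.4735 = 9.53 h.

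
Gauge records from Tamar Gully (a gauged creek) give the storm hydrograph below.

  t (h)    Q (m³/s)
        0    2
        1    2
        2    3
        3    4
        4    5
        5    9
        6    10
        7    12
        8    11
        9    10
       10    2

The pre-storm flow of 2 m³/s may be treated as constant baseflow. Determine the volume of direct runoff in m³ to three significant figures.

V ≈ 1.73 × 10^5 m³

Direct-runoff ordinates (Q − Q_b): 0.0, 0.0, 1.0, 2.0, 3.0, 7.0, 8.0, 10.0, 9.0, 8.0, 0.0 m³/s.
ΣQ_DR = 48.00 m³/s.
With Δt = 1 h = 3600 s, V = ΣQ_DR · Δt = 48.00 × 3600 = 1.73 × 10^5 m³.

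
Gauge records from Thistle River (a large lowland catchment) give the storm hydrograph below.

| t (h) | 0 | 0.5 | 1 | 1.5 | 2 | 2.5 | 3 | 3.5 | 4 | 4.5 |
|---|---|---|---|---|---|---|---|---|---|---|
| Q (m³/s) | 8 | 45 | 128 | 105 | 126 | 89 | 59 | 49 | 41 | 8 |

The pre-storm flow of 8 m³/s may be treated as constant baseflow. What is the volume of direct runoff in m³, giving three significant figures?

Direct-runoff ordinates (Q − Q_b): 0.0, 37.0, 120.0, 97.0, 118.0, 81.0, 51.0, 41.0, 33.0, 0.0 m³/s.
ΣQ_DR = 578.0 m³/s.
With Δt = 0.5 h = 1800 s, V = ΣQ_DR · Δt = 578.0 × 1800 = 1.04 × 10^6 m³.

V ≈ 1.04 × 10^6 m³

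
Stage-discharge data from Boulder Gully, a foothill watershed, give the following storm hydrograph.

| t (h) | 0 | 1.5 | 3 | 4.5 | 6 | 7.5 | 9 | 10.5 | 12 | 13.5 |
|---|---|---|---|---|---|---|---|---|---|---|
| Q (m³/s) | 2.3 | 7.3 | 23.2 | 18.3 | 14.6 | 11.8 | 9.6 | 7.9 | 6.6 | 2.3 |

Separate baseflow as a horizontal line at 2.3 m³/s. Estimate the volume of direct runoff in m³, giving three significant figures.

Direct-runoff ordinates (Q − Q_b): 0.0, 5.0, 20.9, 16.0, 12.3, 9.5, 7.3, 5.6, 4.3, 0.0 m³/s.
ΣQ_DR = 80.90 m³/s.
With Δt = 1.5 h = 5400 s, V = ΣQ_DR · Δt = 80.90 × 5400 = 4.37 × 10^5 m³.

V ≈ 4.37 × 10^5 m³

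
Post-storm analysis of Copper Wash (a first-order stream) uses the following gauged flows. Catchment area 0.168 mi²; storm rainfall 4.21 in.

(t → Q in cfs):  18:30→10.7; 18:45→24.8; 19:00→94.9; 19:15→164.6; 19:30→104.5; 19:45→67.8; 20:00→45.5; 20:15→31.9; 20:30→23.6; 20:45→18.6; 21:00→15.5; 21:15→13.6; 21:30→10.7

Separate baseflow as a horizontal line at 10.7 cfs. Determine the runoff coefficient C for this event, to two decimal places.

C ≈ 0.27

ΣQ_DR = 487.6 cfs; V = ΣQ_DR·Δt = 4.388 × 10^5 ft³.
Runoff depth d = V / A = 1.124 in.
C = d / P = 1.124 / 4.21 = 0.27.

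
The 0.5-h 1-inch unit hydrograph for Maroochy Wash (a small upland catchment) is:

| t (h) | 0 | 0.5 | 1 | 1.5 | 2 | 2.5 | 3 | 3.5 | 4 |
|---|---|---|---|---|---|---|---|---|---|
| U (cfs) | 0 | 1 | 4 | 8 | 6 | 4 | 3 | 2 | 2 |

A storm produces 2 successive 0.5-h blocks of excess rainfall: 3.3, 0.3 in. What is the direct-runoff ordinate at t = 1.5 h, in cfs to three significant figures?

By discrete convolution, Q_j = Σ (P_i / 1 in) · U_{j−i}.
At t = 1.5 h (j=3): Q = (3.3/1)·8 + (0.3/1)·4 = 27.6 cfs.

Q ≈ 27.6 cfs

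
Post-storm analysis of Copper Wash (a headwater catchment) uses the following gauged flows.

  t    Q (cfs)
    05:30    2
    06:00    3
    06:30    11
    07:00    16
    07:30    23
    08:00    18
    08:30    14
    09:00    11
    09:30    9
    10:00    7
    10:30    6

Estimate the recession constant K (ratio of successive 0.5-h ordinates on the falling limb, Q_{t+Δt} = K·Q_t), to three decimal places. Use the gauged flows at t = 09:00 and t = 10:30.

K ≈ 0.817

Using the recession-limb readings at t = 09:00 and t = 10:30: Q falls from 11 to 6 cfs over 3 intervals.
K = (Q₂/Q₁)^(1/3) = (6/11)^(1/3) = 0.817.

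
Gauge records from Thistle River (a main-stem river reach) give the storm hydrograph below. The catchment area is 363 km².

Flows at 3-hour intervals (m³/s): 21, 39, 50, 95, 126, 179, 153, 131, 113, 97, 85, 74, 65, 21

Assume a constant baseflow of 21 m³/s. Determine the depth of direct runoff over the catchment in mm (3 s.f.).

Direct runoff: 0.0, 18.0, 29.0, 74.0, 105.0, 158.0, 132.0, 110.0, 92.0, 76.0, 64.0, 53.0, 44.0, 0.0 m³/s; ΣQ_DR = 955.0 m³/s.
V = ΣQ_DR · Δt = 955.0 × 10800 s = 1.031 × 10^7 m³.
Over A = 363 km², depth = V / A = 28.4 mm.

d ≈ 28.4 mm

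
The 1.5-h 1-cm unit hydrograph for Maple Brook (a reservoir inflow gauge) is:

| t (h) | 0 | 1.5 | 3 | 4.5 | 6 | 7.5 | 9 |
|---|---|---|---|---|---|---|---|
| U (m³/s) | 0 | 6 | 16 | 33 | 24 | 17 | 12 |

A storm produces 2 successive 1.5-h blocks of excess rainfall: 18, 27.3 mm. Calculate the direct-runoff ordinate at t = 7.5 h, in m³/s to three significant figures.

By discrete convolution, Q_j = Σ (P_i / 10 mm) · U_{j−i}.
At t = 7.5 h (j=5): Q = (18/10)·17 + (27.3/10)·24 = 96.1 m³/s.

Q ≈ 96.1 m³/s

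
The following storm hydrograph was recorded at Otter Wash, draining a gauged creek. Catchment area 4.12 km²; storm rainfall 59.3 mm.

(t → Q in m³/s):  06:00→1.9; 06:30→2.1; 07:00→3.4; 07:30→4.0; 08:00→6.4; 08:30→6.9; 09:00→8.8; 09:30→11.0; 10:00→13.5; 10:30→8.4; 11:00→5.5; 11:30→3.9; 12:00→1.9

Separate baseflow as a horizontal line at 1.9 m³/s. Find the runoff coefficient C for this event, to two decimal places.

C ≈ 0.39

ΣQ_DR = 53.00 m³/s; V = ΣQ_DR·Δt = 95400 m³.
Runoff depth d = V / A = 23.16 mm.
C = d / P = 23.16 / 59.3 = 0.39.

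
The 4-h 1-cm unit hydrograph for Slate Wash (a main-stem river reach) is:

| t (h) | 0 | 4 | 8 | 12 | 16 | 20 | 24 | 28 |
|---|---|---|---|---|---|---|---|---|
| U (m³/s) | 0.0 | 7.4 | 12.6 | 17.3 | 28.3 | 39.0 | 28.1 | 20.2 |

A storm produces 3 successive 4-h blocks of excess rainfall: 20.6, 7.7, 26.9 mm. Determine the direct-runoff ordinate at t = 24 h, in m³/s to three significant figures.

By discrete convolution, Q_j = Σ (P_i / 10 mm) · U_{j−i}.
At t = 24 h (j=6): Q = (20.6/10)·28.1 + (7.7/10)·39.0 + (26.9/10)·28.3 = 164 m³/s.

Q ≈ 164 m³/s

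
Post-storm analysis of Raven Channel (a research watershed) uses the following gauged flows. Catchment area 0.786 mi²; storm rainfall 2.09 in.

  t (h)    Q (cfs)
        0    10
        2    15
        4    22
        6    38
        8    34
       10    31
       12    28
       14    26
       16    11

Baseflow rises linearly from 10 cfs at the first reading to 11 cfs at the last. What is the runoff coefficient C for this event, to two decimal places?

C ≈ 0.23

ΣQ_DR = 120.5 cfs; V = ΣQ_DR·Δt = 8.676 × 10^5 ft³.
Runoff depth d = V / A = 0.4751 in.
C = d / P = 0.4751 / 2.09 = 0.23.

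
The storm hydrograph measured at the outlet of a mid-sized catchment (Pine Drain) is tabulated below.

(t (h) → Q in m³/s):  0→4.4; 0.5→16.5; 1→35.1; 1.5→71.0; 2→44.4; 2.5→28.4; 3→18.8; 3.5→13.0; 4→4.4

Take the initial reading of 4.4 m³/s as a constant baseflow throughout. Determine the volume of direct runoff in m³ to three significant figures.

V ≈ 3.54 × 10^5 m³

Direct-runoff ordinates (Q − Q_b): 0.0, 12.1, 30.7, 66.6, 40.0, 24.0, 14.4, 8.6, 0.0 m³/s.
ΣQ_DR = 196.4 m³/s.
With Δt = 0.5 h = 1800 s, V = ΣQ_DR · Δt = 196.4 × 1800 = 3.54 × 10^5 m³.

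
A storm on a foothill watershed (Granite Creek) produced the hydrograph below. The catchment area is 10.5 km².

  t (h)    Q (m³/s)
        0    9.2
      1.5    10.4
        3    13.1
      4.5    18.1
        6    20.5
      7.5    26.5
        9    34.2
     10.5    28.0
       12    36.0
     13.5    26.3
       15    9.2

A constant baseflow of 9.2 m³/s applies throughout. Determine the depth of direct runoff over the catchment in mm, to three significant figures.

d ≈ 67.0 mm

Direct runoff: 0.0, 1.2, 3.9, 8.9, 11.3, 17.3, 25.0, 18.8, 26.8, 17.1, 0.0 m³/s; ΣQ_DR = 130.3 m³/s.
V = ΣQ_DR · Δt = 130.3 × 5400 s = 7.036 × 10^5 m³.
Over A = 10.5 km², depth = V / A = 67.0 mm.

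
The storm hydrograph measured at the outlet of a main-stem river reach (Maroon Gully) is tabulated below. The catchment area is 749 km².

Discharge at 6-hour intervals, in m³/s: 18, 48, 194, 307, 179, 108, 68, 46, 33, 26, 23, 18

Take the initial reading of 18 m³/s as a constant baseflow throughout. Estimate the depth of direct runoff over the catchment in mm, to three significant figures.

d ≈ 24.6 mm

Direct runoff: 0.0, 30.0, 176.0, 289.0, 161.0, 90.0, 50.0, 28.0, 15.0, 8.0, 5.0, 0.0 m³/s; ΣQ_DR = 852.0 m³/s.
V = ΣQ_DR · Δt = 852.0 × 21600 s = 1.840 × 10^7 m³.
Over A = 749 km², depth = V / A = 24.6 mm.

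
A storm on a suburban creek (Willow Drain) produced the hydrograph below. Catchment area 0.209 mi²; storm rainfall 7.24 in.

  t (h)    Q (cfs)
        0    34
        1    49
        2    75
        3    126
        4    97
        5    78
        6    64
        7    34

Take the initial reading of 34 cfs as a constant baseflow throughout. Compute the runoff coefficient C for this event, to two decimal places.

ΣQ_DR = 285.0 cfs; V = ΣQ_DR·Δt = 1.026 × 10^6 ft³.
Runoff depth d = V / A = 2.113 in.
C = d / P = 2.113 / 7.24 = 0.29.

C ≈ 0.29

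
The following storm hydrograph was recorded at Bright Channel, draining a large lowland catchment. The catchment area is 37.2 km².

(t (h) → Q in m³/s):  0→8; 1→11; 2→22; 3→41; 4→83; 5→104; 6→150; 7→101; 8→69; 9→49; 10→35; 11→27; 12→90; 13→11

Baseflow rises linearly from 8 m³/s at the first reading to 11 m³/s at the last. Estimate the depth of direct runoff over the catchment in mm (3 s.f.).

d ≈ 64.6 mm

Direct runoff: 0.00, 2.77, 13.54, 32.31, 74.08, 94.85, 140.62, 91.38, 59.15, 38.92, 24.69, 16.46, 79.23, 0.00 m³/s; ΣQ_DR = 668.0 m³/s.
V = ΣQ_DR · Δt = 668.0 × 3600 s = 2.405 × 10^6 m³.
Over A = 37.2 km², depth = V / A = 64.6 mm.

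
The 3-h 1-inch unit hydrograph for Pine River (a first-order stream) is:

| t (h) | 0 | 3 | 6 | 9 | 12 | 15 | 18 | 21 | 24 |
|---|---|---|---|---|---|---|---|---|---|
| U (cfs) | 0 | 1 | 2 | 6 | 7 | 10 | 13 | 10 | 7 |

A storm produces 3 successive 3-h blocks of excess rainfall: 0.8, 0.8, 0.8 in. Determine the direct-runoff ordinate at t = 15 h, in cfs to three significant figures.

Q ≈ 18.4 cfs

By discrete convolution, Q_j = Σ (P_i / 1 in) · U_{j−i}.
At t = 15 h (j=5): Q = (0.8/1)·10 + (0.8/1)·7 + (0.8/1)·6 = 18.4 cfs.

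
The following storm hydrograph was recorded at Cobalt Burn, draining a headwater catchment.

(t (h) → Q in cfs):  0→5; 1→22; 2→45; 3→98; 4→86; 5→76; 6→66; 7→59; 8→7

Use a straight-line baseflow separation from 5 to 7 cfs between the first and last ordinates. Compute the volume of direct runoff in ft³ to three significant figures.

Direct-runoff ordinates (Q − Q_b): 0.00, 16.75, 39.50, 92.25, 80.00, 69.75, 59.50, 52.25, 0.00 cfs.
ΣQ_DR = 410.0 cfs.
With Δt = 1 h = 3600 s, V = ΣQ_DR · Δt = 410.0 × 3600 = 1.48 × 10^6 ft³.

V ≈ 1.48 × 10^6 ft³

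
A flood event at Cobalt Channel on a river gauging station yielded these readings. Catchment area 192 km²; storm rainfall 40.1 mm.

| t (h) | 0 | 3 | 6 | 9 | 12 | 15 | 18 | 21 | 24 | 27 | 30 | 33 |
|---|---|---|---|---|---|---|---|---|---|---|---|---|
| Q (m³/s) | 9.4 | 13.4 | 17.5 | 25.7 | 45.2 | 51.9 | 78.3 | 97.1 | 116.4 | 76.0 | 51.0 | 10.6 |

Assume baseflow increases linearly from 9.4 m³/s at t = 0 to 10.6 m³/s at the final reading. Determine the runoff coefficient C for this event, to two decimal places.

C ≈ 0.66

ΣQ_DR = 472.5 m³/s; V = ΣQ_DR·Δt = 5.103 × 10^6 m³.
Runoff depth d = V / A = 26.58 mm.
C = d / P = 26.58 / 40.1 = 0.66.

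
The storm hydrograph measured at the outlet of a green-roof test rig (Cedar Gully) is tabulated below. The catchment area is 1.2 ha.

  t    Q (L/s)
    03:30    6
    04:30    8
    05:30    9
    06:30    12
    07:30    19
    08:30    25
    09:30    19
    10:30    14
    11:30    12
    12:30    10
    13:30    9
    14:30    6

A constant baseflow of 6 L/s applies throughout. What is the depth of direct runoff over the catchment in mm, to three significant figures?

d ≈ 23.1 mm

Direct runoff: 0.0, 2.0, 3.0, 6.0, 13.0, 19.0, 13.0, 8.0, 6.0, 4.0, 3.0, 0.0 L/s; ΣQ_DR = 77.00 L/s.
V = ΣQ_DR · Δt = 77.00 × 3600 s = 2.772 × 10^5 L.
Over A = 1.2 ha, depth = V / A = 23.1 mm.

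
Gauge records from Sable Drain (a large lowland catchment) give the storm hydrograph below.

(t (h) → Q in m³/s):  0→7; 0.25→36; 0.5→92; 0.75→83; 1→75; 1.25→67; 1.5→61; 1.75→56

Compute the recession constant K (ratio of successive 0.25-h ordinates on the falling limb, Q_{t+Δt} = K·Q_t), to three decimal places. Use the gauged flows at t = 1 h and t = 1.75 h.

K ≈ 0.907

Using the recession-limb readings at t = 1 h and t = 1.75 h: Q falls from 75 to 56 m³/s over 3 intervals.
K = (Q₂/Q₁)^(1/3) = (56/75)^(1/3) = 0.907.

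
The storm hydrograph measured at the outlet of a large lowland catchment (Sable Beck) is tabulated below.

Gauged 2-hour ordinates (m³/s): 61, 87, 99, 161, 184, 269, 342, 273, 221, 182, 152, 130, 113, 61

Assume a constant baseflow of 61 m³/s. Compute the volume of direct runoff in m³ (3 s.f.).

Direct-runoff ordinates (Q − Q_b): 0.0, 26.0, 38.0, 100.0, 123.0, 208.0, 281.0, 212.0, 160.0, 121.0, 91.0, 69.0, 52.0, 0.0 m³/s.
ΣQ_DR = 1481 m³/s.
With Δt = 2 h = 7200 s, V = ΣQ_DR · Δt = 1481 × 7200 = 1.07 × 10^7 m³.

V ≈ 1.07 × 10^7 m³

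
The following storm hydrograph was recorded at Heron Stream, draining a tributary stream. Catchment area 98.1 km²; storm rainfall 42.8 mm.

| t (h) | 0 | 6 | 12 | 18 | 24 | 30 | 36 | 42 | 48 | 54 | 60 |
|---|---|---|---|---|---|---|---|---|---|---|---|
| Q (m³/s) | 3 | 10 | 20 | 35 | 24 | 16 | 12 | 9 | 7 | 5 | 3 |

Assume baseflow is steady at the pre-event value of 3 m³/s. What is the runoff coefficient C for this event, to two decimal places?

C ≈ 0.57

ΣQ_DR = 111.0 m³/s; V = ΣQ_DR·Δt = 2.398 × 10^6 m³.
Runoff depth d = V / A = 24.44 mm.
C = d / P = 24.44 / 42.8 = 0.57.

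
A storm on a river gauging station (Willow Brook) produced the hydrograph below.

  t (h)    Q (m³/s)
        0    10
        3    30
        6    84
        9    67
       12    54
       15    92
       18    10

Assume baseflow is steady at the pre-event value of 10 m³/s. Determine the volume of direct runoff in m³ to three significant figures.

V ≈ 2.99 × 10^6 m³

Direct-runoff ordinates (Q − Q_b): 0.0, 20.0, 74.0, 57.0, 44.0, 82.0, 0.0 m³/s.
ΣQ_DR = 277.0 m³/s.
With Δt = 3 h = 10800 s, V = ΣQ_DR · Δt = 277.0 × 10800 = 2.99 × 10^6 m³.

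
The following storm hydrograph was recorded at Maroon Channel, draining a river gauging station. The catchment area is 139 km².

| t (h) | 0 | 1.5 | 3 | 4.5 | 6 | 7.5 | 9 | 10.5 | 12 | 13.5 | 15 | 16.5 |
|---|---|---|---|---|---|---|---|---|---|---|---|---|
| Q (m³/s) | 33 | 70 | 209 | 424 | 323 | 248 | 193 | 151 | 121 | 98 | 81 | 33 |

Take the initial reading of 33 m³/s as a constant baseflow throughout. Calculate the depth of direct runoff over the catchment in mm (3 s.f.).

Direct runoff: 0.0, 37.0, 176.0, 391.0, 290.0, 215.0, 160.0, 118.0, 88.0, 65.0, 48.0, 0.0 m³/s; ΣQ_DR = 1588 m³/s.
V = ΣQ_DR · Δt = 1588 × 5400 s = 8.575 × 10^6 m³.
Over A = 139 km², depth = V / A = 61.7 mm.

d ≈ 61.7 mm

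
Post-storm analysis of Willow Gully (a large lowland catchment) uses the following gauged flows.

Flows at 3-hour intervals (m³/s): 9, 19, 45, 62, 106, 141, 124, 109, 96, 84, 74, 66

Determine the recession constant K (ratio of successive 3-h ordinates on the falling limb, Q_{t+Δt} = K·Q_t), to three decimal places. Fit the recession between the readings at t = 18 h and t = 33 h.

K ≈ 0.882

Using the recession-limb readings at t = 18 h and t = 33 h: Q falls from 124 to 66 m³/s over 5 intervals.
K = (Q₂/Q₁)^(1/5) = (66/124)^(1/5) = 0.882.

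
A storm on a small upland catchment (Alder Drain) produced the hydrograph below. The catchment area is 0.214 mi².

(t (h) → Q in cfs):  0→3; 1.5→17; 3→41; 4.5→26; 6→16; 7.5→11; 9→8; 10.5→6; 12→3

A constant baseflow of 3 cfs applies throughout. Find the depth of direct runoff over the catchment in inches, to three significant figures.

d ≈ 1.13 in

Direct runoff: 0.0, 14.0, 38.0, 23.0, 13.0, 8.0, 5.0, 3.0, 0.0 cfs; ΣQ_DR = 104.0 cfs.
V = ΣQ_DR · Δt = 104.0 × 5400 s = 5.616 × 10^5 ft³.
Over A = 0.214 mi², depth = V / A = 1.13 in.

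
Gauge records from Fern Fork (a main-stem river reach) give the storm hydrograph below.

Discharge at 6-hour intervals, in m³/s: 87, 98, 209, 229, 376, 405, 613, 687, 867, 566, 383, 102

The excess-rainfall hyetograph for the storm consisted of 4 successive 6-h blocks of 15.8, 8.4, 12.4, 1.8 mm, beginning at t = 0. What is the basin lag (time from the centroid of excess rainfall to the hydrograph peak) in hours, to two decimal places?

Centroid of excess rainfall: t_c = Σ P_i·t̄_i / ΣP_i = 9.0312 h (block centres at 3, 9, 15, 21 h).
Hydrograph peak occurs at t = 48 h, so basin lag t_L = 48 − 9.0312 = 38.97 h.

t_L ≈ 38.97 h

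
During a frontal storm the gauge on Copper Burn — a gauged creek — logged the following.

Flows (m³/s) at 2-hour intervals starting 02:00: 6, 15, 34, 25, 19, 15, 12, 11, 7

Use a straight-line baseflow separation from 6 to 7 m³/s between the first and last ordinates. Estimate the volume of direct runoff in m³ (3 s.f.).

V ≈ 6.16 × 10^5 m³

Direct-runoff ordinates (Q − Q_b): 0.00, 8.88, 27.75, 18.62, 12.50, 8.38, 5.25, 4.12, 0.00 m³/s.
ΣQ_DR = 85.50 m³/s.
With Δt = 2 h = 7200 s, V = ΣQ_DR · Δt = 85.50 × 7200 = 6.16 × 10^5 m³.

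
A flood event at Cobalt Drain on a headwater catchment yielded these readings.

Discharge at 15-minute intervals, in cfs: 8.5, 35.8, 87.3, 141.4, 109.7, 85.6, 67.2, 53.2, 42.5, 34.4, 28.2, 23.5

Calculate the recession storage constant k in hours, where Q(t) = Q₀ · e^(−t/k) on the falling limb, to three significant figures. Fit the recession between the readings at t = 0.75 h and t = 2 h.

On the falling limb, Q drops from 141.4 to 42.5 cfs between t = 0.75 h and t = 2 h (Δt = 1.25 h).
k = −Δt / ln(Q₂/Q₁) = −1.25 / ln(42.5/141.4) = 1.04 h.

k ≈ 1.04 h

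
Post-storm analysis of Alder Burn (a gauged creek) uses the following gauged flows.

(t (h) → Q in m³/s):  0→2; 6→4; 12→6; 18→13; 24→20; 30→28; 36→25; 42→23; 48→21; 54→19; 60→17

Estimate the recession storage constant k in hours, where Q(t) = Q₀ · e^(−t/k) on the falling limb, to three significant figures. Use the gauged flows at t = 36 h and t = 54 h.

k ≈ 65.6 h

On the falling limb, Q drops from 25 to 19 m³/s between t = 36 h and t = 54 h (Δt = 18 h).
k = −Δt / ln(Q₂/Q₁) = −18 / ln(19/25) = 65.6 h.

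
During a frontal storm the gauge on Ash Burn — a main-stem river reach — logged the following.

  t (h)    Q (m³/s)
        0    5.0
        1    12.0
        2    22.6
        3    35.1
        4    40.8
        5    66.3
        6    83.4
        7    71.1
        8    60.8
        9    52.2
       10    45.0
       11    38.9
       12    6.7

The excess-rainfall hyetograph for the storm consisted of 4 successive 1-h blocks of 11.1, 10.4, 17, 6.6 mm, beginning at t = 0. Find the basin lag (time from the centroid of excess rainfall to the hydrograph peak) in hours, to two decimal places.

Centroid of excess rainfall: t_c = Σ P_i·t̄_i / ΣP_i = 1.9235 h (block centres at 0.5, 1.5, 2.5, 3.5 h).
Hydrograph peak occurs at t = 6 h, so basin lag t_L = 6 − 1.9235 = 4.08 h.

t_L ≈ 4.08 h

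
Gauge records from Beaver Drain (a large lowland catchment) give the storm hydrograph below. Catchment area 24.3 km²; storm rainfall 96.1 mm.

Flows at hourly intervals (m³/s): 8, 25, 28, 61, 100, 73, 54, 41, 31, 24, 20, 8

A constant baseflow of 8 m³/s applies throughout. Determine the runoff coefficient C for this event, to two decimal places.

C ≈ 0.58

ΣQ_DR = 377.0 m³/s; V = ΣQ_DR·Δt = 1.357 × 10^6 m³.
Runoff depth d = V / A = 55.85 mm.
C = d / P = 55.85 / 96.1 = 0.58.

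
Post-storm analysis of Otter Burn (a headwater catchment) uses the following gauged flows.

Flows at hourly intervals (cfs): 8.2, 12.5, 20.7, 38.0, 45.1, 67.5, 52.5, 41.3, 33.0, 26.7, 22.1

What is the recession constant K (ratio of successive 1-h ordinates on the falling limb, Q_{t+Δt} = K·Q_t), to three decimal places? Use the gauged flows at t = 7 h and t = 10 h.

K ≈ 0.812

Using the recession-limb readings at t = 7 h and t = 10 h: Q falls from 41.3 to 22.1 cfs over 3 intervals.
K = (Q₂/Q₁)^(1/3) = (22.1/41.3)^(1/3) = 0.812.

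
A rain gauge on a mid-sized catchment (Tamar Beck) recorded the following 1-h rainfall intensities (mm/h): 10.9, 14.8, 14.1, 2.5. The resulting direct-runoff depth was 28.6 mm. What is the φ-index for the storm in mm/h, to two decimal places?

Only the 3 blocks with intensity above φ contribute runoff: 10.9, 14.8, 14.1 mm/h.
Σ(I−φ)·Δt = d  ⇒  (10.9+14.8+14.1 − 3φ)·1 = 28.6
φ = (39.80 − 28.6/1) / 3 = 3.73 mm/h.

φ ≈ 3.73 mm/h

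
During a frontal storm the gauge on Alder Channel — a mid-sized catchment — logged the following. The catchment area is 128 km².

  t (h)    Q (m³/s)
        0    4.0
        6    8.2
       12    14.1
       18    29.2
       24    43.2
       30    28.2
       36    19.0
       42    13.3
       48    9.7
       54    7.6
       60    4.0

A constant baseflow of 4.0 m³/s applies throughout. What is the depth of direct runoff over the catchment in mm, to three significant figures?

d ≈ 23.0 mm

Direct runoff: 0.0, 4.2, 10.1, 25.2, 39.2, 24.2, 15.0, 9.3, 5.7, 3.6, 0.0 m³/s; ΣQ_DR = 136.5 m³/s.
V = ΣQ_DR · Δt = 136.5 × 21600 s = 2.948 × 10^6 m³.
Over A = 128 km², depth = V / A = 23.0 mm.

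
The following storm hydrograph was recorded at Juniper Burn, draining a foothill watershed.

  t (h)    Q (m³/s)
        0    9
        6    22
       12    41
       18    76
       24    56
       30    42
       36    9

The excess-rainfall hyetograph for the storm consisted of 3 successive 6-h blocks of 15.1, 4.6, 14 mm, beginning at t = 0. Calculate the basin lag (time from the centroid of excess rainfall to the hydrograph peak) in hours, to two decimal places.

t_L ≈ 9.20 h

Centroid of excess rainfall: t_c = Σ P_i·t̄_i / ΣP_i = 8.8042 h (block centres at 3, 9, 15 h).
Hydrograph peak occurs at t = 18 h, so basin lag t_L = 18 − 8.8042 = 9.20 h.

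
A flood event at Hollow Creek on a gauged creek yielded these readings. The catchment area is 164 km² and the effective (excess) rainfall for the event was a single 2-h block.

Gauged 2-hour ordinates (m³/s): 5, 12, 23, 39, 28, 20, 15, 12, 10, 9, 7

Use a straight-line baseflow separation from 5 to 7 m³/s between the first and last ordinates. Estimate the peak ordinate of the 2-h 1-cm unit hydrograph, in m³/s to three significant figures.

U_p ≈ 66.7 m³/s

Direct runoff: 0.00, 6.80, 17.60, 33.40, 22.20, 14.00, 8.80, 5.60, 3.40, 2.20, 0.00 m³/s; ΣQ_DR = 114.0 m³/s, peak = 33.40 m³/s.
Runoff depth d = ΣQ_DR·Δt / A = 114.0 × 7200 / (164 km²) = 5.005 mm.
The 1-cm UH is the DRH scaled by (10 mm)/d, so U_p = 33.40 × 10/5.005 = 66.7 m³/s.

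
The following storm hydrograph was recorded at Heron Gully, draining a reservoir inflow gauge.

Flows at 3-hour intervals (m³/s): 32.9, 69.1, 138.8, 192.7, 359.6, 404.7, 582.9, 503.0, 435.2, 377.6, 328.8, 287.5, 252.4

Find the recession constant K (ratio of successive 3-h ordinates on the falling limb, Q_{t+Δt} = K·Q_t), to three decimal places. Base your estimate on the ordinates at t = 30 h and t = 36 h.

Using the recession-limb readings at t = 30 h and t = 36 h: Q falls from 328.8 to 252.4 m³/s over 2 intervals.
K = (Q₂/Q₁)^(1/2) = (252.4/328.8)^(1/2) = 0.876.

K ≈ 0.876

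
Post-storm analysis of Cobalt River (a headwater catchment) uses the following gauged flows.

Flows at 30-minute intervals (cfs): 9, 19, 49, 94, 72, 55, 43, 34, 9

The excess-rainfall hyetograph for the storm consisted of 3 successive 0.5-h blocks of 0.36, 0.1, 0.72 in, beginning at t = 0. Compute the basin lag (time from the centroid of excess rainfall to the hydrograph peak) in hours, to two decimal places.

t_L ≈ 0.60 h

Centroid of excess rainfall: t_c = Σ P_i·t̄_i / ΣP_i = 0.9025 h (block centres at 0.25, 0.75, 1.25 h).
Hydrograph peak occurs at t = 1.5 h, so basin lag t_L = 1.5 − 0.9025 = 0.60 h.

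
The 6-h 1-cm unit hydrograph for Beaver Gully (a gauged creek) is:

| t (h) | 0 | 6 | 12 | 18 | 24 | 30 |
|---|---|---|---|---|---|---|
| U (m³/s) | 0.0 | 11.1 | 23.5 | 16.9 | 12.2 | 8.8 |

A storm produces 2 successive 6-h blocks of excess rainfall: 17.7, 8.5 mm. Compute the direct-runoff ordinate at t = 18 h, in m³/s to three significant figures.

By discrete convolution, Q_j = Σ (P_i / 10 mm) · U_{j−i}.
At t = 18 h (j=3): Q = (17.7/10)·16.9 + (8.5/10)·23.5 = 49.9 m³/s.

Q ≈ 49.9 m³/s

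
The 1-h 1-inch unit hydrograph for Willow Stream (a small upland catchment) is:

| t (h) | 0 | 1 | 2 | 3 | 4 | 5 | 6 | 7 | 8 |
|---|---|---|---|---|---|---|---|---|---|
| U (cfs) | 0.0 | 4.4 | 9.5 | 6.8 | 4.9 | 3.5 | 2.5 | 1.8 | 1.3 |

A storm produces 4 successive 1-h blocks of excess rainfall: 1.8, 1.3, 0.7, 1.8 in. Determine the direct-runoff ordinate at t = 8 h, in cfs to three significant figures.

By discrete convolution, Q_j = Σ (P_i / 1 in) · U_{j−i}.
At t = 8 h (j=8): Q = (1.8/1)·1.3 + (1.3/1)·1.8 + (0.7/1)·2.5 + (1.8/1)·3.5 = 12.7 cfs.

Q ≈ 12.7 cfs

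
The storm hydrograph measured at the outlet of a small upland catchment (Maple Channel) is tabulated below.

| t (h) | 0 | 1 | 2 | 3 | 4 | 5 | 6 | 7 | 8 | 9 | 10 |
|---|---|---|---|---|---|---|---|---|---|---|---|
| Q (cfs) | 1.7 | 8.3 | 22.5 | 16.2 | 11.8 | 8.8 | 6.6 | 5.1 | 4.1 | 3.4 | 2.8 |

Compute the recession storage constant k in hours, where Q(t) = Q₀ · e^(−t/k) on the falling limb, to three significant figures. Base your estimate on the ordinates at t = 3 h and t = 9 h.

On the falling limb, Q drops from 16.2 to 3.4 cfs between t = 3 h and t = 9 h (Δt = 6 h).
k = −Δt / ln(Q₂/Q₁) = −6 / ln(3.4/16.2) = 3.84 h.

k ≈ 3.84 h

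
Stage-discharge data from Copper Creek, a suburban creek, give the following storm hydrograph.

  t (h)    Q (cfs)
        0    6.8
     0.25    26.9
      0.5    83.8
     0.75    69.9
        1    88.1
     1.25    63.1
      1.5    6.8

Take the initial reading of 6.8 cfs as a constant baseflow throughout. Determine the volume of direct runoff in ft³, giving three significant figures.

V ≈ 2.68 × 10^5 ft³

Direct-runoff ordinates (Q − Q_b): 0.0, 20.1, 77.0, 63.1, 81.3, 56.3, 0.0 cfs.
ΣQ_DR = 297.8 cfs.
With Δt = 0.25 h = 900 s, V = ΣQ_DR · Δt = 297.8 × 900 = 2.68 × 10^5 ft³.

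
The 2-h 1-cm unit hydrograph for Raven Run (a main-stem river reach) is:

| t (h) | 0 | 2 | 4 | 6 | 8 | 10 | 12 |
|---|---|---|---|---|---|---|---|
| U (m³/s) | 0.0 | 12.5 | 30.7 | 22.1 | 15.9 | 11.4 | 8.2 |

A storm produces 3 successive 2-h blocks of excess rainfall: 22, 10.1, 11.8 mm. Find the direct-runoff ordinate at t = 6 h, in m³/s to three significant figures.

By discrete convolution, Q_j = Σ (P_i / 10 mm) · U_{j−i}.
At t = 6 h (j=3): Q = (22/10)·22.1 + (10.1/10)·30.7 + (11.8/10)·12.5 = 94.4 m³/s.

Q ≈ 94.4 m³/s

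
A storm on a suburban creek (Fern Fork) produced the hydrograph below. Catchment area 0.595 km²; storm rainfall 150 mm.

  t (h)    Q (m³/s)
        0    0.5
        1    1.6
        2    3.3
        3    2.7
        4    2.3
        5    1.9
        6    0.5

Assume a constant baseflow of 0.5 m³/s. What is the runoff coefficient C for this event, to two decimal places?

C ≈ 0.38

ΣQ_DR = 9.300 m³/s; V = ΣQ_DR·Δt = 33480 m³.
Runoff depth d = V / A = 56.27 mm.
C = d / P = 56.27 / 150 = 0.38.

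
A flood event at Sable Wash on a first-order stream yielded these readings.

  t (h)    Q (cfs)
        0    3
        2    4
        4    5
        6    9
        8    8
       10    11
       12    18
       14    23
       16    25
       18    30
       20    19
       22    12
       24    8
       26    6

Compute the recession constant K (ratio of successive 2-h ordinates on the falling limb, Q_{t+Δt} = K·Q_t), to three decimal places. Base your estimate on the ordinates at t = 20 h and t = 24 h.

Using the recession-limb readings at t = 20 h and t = 24 h: Q falls from 19 to 8 cfs over 2 intervals.
K = (Q₂/Q₁)^(1/2) = (8/19)^(1/2) = 0.649.

K ≈ 0.649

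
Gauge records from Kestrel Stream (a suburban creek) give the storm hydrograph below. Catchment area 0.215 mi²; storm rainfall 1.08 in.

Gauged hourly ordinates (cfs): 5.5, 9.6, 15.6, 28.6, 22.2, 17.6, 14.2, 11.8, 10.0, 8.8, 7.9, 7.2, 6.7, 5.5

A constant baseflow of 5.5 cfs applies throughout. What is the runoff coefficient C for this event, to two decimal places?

C ≈ 0.63

ΣQ_DR = 94.20 cfs; V = ΣQ_DR·Δt = 3.391 × 10^5 ft³.
Runoff depth d = V / A = 0.6789 in.
C = d / P = 0.6789 / 1.08 = 0.63.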